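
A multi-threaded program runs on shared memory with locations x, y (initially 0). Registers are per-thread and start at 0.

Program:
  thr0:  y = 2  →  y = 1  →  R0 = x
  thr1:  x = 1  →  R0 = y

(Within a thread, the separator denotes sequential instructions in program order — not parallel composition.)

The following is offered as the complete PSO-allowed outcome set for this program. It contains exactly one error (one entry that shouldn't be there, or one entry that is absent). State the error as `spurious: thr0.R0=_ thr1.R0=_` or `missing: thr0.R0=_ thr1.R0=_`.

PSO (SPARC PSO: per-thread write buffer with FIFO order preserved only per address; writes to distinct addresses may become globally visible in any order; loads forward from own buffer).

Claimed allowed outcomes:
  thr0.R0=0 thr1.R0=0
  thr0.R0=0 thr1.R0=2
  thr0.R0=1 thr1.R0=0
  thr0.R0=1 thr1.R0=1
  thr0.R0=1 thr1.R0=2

outcome vector order: (thr0.R0,thr1.R0)
[PSO] allowed = {0/0; 0/1; 0/2; 1/0; 1/1; 1/2}
PSO∖claimed = {0/1}

missing: thr0.R0=0 thr1.R0=1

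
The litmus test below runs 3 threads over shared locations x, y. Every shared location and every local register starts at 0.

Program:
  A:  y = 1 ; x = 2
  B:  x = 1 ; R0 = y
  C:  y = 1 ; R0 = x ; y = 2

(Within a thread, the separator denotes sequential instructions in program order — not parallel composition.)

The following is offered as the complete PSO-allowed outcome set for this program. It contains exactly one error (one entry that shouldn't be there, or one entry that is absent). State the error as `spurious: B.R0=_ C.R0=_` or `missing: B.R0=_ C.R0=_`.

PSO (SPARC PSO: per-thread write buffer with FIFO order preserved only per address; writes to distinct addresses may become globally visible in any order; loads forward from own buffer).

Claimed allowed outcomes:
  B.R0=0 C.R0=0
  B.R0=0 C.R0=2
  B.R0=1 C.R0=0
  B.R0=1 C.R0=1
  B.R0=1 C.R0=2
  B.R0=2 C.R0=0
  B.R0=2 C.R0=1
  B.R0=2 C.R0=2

outcome vector order: (B.R0,C.R0)
[PSO] allowed = {0/0 0/1 0/2 1/0 1/1 1/2 2/0 2/1 2/2}
PSO∖claimed = {0/1}

missing: B.R0=0 C.R0=1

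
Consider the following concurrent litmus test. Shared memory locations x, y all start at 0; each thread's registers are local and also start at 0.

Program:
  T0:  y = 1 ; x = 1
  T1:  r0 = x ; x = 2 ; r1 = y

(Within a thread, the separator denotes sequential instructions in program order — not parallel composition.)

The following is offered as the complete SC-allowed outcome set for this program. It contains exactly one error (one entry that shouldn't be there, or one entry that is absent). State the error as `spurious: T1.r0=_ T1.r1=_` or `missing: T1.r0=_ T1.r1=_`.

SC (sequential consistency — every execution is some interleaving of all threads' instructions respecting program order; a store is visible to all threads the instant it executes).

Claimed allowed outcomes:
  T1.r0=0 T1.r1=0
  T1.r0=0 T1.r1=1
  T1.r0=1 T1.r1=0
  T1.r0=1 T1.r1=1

outcome vector order: (T1.r0,T1.r1)
SC (3): <0 0>; <0 1>; <1 1>
claimed∖SC = {<1 0>}

spurious: T1.r0=1 T1.r1=0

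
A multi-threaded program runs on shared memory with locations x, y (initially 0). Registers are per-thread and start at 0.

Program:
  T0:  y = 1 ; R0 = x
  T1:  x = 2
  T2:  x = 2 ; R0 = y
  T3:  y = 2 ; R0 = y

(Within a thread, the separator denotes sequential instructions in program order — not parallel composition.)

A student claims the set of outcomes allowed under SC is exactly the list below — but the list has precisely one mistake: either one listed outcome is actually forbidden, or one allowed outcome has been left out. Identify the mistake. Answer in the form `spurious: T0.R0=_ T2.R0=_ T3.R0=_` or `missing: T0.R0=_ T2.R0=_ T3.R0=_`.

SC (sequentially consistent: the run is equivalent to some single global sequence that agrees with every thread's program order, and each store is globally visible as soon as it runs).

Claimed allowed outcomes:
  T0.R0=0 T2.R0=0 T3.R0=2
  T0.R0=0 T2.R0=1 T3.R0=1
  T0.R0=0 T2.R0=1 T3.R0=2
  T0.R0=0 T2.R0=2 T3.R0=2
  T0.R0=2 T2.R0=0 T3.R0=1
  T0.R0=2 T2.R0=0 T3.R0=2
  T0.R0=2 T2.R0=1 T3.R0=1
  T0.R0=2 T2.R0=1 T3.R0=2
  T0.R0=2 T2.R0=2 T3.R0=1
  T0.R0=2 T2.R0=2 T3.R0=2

outcome vector order: (T0.R0,T2.R0,T3.R0)
SC (9): 011, 012, 022, 201, 202, 211, 212, 221, 222
claimed∖SC = {002}

spurious: T0.R0=0 T2.R0=0 T3.R0=2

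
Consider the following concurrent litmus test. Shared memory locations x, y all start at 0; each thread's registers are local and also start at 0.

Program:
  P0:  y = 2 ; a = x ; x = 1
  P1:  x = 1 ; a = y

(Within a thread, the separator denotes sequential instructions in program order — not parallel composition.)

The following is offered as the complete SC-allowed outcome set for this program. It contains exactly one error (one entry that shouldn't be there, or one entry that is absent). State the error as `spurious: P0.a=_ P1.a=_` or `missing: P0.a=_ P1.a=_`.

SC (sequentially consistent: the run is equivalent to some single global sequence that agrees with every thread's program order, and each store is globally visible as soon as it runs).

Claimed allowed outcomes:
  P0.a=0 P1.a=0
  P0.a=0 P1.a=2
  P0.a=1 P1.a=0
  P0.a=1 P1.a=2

spurious: P0.a=0 P1.a=0

outcome vector order: (P0.a,P1.a)
SC (3): (0,2) (1,0) (1,2)
claimed∖SC = {(0,0)}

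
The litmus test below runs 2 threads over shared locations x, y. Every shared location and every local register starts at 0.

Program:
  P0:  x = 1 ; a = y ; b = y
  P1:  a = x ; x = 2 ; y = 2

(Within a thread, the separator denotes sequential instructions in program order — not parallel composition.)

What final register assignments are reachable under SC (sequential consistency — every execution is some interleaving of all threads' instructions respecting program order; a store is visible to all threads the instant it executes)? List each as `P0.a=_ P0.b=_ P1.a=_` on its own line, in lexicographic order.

P0.a=0 P0.b=0 P1.a=0
P0.a=0 P0.b=0 P1.a=1
P0.a=0 P0.b=2 P1.a=0
P0.a=0 P0.b=2 P1.a=1
P0.a=2 P0.b=2 P1.a=0
P0.a=2 P0.b=2 P1.a=1

outcome vector order: (P0.a,P0.b,P1.a)
|SC outcomes| = 6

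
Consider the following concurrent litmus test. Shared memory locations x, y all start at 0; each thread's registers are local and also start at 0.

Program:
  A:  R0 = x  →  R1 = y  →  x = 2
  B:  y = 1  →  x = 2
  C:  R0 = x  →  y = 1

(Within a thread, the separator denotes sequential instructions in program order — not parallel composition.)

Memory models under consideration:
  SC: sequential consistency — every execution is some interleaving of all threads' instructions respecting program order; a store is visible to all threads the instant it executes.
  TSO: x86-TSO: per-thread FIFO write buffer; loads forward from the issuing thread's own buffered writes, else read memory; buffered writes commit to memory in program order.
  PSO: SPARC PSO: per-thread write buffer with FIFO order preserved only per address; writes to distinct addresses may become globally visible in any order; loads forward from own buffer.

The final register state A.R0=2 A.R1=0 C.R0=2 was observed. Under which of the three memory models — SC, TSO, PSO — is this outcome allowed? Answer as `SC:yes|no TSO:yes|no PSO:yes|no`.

SC:no TSO:no PSO:yes

outcome vector order: (A.R0,A.R1,C.R0)
SC: 6 outcomes — {(0,0,0) (0,0,2) (0,1,0) (0,1,2) (2,1,0) (2,1,2)}
TSO: 6 outcomes — {(0,0,0) (0,0,2) (0,1,0) (0,1,2) (2,1,0) (2,1,2)}
PSO: 8 outcomes — {(0,0,0) (0,0,2) (0,1,0) (0,1,2) (2,0,0) (2,0,2) (2,1,0) (2,1,2)}
target (2,0,2) ∈ {PSO}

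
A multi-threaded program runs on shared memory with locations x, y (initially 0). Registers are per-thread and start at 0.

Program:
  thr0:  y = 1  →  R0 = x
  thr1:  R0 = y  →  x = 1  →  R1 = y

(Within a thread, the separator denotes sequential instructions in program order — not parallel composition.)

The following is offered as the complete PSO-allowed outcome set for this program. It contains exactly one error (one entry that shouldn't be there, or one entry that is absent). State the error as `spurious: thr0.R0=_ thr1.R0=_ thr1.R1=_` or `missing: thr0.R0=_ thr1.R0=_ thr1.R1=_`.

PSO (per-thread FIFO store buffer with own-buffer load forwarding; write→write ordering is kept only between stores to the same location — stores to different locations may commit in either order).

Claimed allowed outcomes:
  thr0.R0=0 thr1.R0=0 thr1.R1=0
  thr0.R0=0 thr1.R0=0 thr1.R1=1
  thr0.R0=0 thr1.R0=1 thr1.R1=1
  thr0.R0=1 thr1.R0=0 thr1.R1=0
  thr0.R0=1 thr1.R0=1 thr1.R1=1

missing: thr0.R0=1 thr1.R0=0 thr1.R1=1

outcome vector order: (thr0.R0,thr1.R0,thr1.R1)
[PSO] allowed = {(0,0,0) (0,0,1) (0,1,1) (1,0,0) (1,0,1) (1,1,1)}
PSO∖claimed = {(1,0,1)}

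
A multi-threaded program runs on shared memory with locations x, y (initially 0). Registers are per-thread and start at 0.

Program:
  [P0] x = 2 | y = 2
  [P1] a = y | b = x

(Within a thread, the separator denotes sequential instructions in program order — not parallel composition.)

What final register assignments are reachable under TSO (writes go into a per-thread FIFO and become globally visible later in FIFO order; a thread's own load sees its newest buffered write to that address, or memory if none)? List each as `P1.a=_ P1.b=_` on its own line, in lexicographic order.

outcome vector order: (P1.a,P1.b)
|TSO outcomes| = 3

P1.a=0 P1.b=0
P1.a=0 P1.b=2
P1.a=2 P1.b=2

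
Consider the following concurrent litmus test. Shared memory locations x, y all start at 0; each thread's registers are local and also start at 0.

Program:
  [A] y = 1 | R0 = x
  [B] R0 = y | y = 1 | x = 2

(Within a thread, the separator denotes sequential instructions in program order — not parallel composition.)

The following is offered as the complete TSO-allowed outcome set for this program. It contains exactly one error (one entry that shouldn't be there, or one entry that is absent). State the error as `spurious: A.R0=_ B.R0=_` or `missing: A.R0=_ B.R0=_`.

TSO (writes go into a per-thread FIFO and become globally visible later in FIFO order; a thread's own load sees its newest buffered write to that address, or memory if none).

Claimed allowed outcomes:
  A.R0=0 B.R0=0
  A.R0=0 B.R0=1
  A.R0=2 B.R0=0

outcome vector order: (A.R0,B.R0)
under TSO → 0/0, 0/1, 2/0, 2/1
TSO∖claimed = {2/1}

missing: A.R0=2 B.R0=1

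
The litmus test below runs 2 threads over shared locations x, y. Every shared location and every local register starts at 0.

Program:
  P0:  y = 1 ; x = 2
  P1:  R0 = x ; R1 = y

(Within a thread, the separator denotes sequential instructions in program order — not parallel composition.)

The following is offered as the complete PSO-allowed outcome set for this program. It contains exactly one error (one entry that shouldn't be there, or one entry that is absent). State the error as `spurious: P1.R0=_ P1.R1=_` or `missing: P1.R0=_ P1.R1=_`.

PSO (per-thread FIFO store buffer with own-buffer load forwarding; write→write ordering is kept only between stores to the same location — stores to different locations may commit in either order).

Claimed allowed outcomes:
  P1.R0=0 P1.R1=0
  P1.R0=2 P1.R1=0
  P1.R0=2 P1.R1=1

outcome vector order: (P1.R0,P1.R1)
[PSO] allowed = {<0 0>, <0 1>, <2 0>, <2 1>}
PSO∖claimed = {<0 1>}

missing: P1.R0=0 P1.R1=1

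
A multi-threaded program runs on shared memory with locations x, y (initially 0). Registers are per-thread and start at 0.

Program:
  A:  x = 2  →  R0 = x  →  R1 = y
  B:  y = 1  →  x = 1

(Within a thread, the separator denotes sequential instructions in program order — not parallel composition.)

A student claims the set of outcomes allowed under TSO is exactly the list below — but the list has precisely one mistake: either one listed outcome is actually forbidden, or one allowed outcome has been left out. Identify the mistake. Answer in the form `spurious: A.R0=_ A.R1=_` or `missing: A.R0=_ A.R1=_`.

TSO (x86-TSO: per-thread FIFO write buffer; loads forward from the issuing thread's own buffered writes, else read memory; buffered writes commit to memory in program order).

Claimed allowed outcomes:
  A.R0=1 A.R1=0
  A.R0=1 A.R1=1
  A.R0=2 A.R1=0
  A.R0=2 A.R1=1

spurious: A.R0=1 A.R1=0

outcome vector order: (A.R0,A.R1)
TSO: 3 outcomes — {1/1 2/0 2/1}
claimed∖TSO = {1/0}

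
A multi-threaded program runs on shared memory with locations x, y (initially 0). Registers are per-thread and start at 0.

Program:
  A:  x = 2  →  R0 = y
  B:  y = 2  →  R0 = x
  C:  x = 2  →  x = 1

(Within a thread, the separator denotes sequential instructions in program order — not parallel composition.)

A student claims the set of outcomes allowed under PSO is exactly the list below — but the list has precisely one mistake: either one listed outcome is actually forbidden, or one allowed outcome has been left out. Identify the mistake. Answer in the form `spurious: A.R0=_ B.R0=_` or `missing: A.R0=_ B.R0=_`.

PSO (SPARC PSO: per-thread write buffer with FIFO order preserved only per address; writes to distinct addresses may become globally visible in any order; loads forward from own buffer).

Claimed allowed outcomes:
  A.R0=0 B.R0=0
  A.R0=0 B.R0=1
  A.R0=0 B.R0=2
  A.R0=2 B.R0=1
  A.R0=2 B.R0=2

missing: A.R0=2 B.R0=0

outcome vector order: (A.R0,B.R0)
PSO: 6 outcomes — {00, 01, 02, 20, 21, 22}
PSO∖claimed = {20}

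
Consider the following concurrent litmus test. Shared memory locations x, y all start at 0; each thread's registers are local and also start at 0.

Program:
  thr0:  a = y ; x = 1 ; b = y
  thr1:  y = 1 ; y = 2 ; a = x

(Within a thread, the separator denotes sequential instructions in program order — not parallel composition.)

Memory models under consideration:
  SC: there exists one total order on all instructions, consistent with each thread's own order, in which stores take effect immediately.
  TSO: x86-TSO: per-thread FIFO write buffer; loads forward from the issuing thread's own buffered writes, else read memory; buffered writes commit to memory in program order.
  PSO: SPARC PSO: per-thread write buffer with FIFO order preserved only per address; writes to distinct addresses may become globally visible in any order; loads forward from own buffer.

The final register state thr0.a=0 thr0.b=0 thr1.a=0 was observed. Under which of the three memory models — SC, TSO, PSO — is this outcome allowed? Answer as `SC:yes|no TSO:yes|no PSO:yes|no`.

outcome vector order: (thr0.a,thr0.b,thr1.a)
under SC → <0 0 1> <0 1 1> <0 2 0> <0 2 1> <1 1 1> <1 2 0> <1 2 1> <2 2 0> <2 2 1>
under TSO → <0 0 0> <0 0 1> <0 1 0> <0 1 1> <0 2 0> <0 2 1> <1 1 0> <1 1 1> <1 2 0> <1 2 1> <2 2 0> <2 2 1>
under PSO → <0 0 0> <0 0 1> <0 1 0> <0 1 1> <0 2 0> <0 2 1> <1 1 0> <1 1 1> <1 2 0> <1 2 1> <2 2 0> <2 2 1>
target <0 0 0> ∈ {TSO,PSO}

SC:no TSO:yes PSO:yes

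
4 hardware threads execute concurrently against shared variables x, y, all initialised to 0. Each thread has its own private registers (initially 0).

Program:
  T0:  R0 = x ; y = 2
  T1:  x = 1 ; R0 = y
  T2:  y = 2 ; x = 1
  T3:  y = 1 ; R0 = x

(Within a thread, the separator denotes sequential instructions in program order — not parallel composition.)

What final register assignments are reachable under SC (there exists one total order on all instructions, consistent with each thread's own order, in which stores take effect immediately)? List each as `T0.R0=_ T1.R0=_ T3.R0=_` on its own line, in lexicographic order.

T0.R0=0 T1.R0=0 T3.R0=1
T0.R0=0 T1.R0=1 T3.R0=0
T0.R0=0 T1.R0=1 T3.R0=1
T0.R0=0 T1.R0=2 T3.R0=0
T0.R0=0 T1.R0=2 T3.R0=1
T0.R0=1 T1.R0=0 T3.R0=1
T0.R0=1 T1.R0=1 T3.R0=0
T0.R0=1 T1.R0=1 T3.R0=1
T0.R0=1 T1.R0=2 T3.R0=0
T0.R0=1 T1.R0=2 T3.R0=1

outcome vector order: (T0.R0,T1.R0,T3.R0)
|SC outcomes| = 10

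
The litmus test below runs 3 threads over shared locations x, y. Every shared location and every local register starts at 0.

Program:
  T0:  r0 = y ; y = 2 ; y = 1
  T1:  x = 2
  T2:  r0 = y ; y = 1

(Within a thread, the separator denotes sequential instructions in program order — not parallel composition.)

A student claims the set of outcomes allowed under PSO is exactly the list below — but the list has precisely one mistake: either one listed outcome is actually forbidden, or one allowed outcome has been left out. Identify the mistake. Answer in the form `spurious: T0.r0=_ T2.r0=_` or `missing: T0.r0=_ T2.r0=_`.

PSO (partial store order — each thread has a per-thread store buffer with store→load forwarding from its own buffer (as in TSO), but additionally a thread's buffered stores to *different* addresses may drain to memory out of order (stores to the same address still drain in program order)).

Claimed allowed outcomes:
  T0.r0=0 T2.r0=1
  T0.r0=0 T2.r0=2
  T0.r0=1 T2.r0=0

missing: T0.r0=0 T2.r0=0

outcome vector order: (T0.r0,T2.r0)
under PSO → 0/0; 0/1; 0/2; 1/0
PSO∖claimed = {0/0}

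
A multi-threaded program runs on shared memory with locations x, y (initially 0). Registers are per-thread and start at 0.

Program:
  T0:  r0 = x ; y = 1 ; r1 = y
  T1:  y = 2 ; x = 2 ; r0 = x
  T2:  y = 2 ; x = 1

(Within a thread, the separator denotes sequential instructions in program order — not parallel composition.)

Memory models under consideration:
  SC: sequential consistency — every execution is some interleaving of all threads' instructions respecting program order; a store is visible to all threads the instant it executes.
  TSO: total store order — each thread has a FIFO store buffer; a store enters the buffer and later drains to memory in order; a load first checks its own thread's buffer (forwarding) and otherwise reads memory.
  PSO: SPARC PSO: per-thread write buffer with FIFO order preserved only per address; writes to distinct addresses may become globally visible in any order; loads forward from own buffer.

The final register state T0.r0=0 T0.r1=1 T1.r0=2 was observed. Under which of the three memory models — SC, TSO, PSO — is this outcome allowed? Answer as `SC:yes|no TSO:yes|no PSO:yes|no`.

outcome vector order: (T0.r0,T0.r1,T1.r0)
under SC → (0,1,1), (0,1,2), (0,2,1), (0,2,2), (1,1,1), (1,1,2), (1,2,2), (2,1,1), (2,1,2), (2,2,1), (2,2,2)
under TSO → (0,1,1), (0,1,2), (0,2,1), (0,2,2), (1,1,1), (1,1,2), (1,2,2), (2,1,1), (2,1,2), (2,2,1), (2,2,2)
under PSO → (0,1,1), (0,1,2), (0,2,1), (0,2,2), (1,1,1), (1,1,2), (1,2,1), (1,2,2), (2,1,1), (2,1,2), (2,2,1), (2,2,2)
target (0,1,2) ∈ {SC,TSO,PSO}

SC:yes TSO:yes PSO:yes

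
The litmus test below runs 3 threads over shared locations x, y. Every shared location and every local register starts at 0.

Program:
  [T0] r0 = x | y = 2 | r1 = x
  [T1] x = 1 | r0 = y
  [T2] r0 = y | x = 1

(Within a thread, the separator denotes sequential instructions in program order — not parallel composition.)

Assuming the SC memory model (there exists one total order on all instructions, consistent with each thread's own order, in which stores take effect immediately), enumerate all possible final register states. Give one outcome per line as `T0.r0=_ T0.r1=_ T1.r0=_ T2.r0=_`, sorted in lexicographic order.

outcome vector order: (T0.r0,T0.r1,T1.r0,T2.r0)
|SC outcomes| = 10

T0.r0=0 T0.r1=0 T1.r0=2 T2.r0=0
T0.r0=0 T0.r1=0 T1.r0=2 T2.r0=2
T0.r0=0 T0.r1=1 T1.r0=0 T2.r0=0
T0.r0=0 T0.r1=1 T1.r0=0 T2.r0=2
T0.r0=0 T0.r1=1 T1.r0=2 T2.r0=0
T0.r0=0 T0.r1=1 T1.r0=2 T2.r0=2
T0.r0=1 T0.r1=1 T1.r0=0 T2.r0=0
T0.r0=1 T0.r1=1 T1.r0=0 T2.r0=2
T0.r0=1 T0.r1=1 T1.r0=2 T2.r0=0
T0.r0=1 T0.r1=1 T1.r0=2 T2.r0=2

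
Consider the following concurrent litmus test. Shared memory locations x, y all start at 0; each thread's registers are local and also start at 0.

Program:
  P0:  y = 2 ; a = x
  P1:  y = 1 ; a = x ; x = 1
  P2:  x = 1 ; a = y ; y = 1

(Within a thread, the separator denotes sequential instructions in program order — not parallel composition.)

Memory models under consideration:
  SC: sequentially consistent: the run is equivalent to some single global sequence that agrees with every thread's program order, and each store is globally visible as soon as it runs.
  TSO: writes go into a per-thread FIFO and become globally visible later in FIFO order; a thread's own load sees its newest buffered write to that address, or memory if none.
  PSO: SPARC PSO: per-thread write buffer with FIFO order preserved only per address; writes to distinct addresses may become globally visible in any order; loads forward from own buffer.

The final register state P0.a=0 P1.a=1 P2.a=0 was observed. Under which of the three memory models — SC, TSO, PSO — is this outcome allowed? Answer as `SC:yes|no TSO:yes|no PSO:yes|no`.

SC:no TSO:yes PSO:yes

outcome vector order: (P0.a,P1.a,P2.a)
SC (9): <0 0 1> <0 0 2> <0 1 1> <0 1 2> <1 0 1> <1 0 2> <1 1 0> <1 1 1> <1 1 2>
TSO (12): <0 0 0> <0 0 1> <0 0 2> <0 1 0> <0 1 1> <0 1 2> <1 0 0> <1 0 1> <1 0 2> <1 1 0> <1 1 1> <1 1 2>
PSO (12): <0 0 0> <0 0 1> <0 0 2> <0 1 0> <0 1 1> <0 1 2> <1 0 0> <1 0 1> <1 0 2> <1 1 0> <1 1 1> <1 1 2>
target <0 1 0> ∈ {TSO,PSO}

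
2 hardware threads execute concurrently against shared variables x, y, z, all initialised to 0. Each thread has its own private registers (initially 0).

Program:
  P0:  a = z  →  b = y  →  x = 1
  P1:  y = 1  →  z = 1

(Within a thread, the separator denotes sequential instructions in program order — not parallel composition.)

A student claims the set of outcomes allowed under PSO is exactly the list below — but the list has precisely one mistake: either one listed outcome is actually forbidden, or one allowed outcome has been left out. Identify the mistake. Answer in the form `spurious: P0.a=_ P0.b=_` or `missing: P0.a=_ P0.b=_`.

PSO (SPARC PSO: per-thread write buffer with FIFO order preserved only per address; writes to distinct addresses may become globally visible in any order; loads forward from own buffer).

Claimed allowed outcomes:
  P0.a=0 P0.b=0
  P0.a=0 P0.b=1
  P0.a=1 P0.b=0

missing: P0.a=1 P0.b=1

outcome vector order: (P0.a,P0.b)
under PSO → 0/0 0/1 1/0 1/1
PSO∖claimed = {1/1}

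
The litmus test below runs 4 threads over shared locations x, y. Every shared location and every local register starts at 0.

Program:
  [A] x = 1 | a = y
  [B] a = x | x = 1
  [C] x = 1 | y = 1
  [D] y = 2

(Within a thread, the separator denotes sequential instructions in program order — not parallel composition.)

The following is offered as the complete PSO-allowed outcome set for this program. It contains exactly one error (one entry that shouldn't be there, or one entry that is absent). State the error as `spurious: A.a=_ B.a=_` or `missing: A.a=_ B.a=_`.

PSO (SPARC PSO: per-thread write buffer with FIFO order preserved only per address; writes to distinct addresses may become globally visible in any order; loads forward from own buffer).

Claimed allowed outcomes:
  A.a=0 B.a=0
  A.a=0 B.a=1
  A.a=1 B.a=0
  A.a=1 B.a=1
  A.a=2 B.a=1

missing: A.a=2 B.a=0

outcome vector order: (A.a,B.a)
[PSO] allowed = {<0 0> <0 1> <1 0> <1 1> <2 0> <2 1>}
PSO∖claimed = {<2 0>}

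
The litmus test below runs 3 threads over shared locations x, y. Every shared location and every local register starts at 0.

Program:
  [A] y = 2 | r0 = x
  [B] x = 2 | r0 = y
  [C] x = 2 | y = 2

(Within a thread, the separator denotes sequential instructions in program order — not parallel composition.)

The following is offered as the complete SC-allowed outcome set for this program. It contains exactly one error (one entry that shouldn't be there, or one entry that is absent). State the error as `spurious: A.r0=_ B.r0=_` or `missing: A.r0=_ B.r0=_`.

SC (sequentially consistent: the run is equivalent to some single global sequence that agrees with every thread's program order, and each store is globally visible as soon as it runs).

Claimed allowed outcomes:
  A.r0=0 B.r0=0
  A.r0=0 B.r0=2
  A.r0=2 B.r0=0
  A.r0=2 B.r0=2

outcome vector order: (A.r0,B.r0)
SC: 3 outcomes — {0/2; 2/0; 2/2}
claimed∖SC = {0/0}

spurious: A.r0=0 B.r0=0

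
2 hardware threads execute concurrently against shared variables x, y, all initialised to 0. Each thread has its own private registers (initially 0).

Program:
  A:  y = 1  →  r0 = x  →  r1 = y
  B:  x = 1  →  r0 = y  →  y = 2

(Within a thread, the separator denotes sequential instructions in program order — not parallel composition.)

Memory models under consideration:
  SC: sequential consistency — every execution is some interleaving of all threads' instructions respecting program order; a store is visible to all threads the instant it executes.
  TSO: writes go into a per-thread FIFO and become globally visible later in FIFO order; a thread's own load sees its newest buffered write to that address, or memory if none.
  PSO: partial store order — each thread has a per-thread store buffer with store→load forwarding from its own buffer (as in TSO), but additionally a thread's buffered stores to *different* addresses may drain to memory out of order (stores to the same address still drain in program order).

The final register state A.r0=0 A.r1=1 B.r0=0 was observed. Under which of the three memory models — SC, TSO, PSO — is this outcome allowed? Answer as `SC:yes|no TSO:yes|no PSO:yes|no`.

SC:no TSO:yes PSO:yes

outcome vector order: (A.r0,A.r1,B.r0)
SC: 6 outcomes — {(0,1,1); (0,2,1); (1,1,0); (1,1,1); (1,2,0); (1,2,1)}
TSO: 8 outcomes — {(0,1,0); (0,1,1); (0,2,0); (0,2,1); (1,1,0); (1,1,1); (1,2,0); (1,2,1)}
PSO: 8 outcomes — {(0,1,0); (0,1,1); (0,2,0); (0,2,1); (1,1,0); (1,1,1); (1,2,0); (1,2,1)}
target (0,1,0) ∈ {TSO,PSO}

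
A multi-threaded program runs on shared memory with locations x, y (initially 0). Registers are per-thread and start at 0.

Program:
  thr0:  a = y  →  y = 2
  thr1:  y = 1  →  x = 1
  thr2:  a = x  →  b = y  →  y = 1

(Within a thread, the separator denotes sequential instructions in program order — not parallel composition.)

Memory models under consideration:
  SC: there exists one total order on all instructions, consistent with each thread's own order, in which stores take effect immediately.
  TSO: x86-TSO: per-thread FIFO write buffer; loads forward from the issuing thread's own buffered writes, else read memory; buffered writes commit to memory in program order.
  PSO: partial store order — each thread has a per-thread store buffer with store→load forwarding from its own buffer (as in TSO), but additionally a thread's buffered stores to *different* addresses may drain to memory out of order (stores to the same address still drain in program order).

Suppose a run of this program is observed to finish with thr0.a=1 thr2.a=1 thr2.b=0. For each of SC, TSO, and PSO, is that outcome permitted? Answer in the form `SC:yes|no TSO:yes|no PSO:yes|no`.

SC:no TSO:no PSO:yes

outcome vector order: (thr0.a,thr2.a,thr2.b)
under SC → <0 0 0> <0 0 1> <0 0 2> <0 1 1> <0 1 2> <1 0 0> <1 0 1> <1 0 2> <1 1 1> <1 1 2>
under TSO → <0 0 0> <0 0 1> <0 0 2> <0 1 1> <0 1 2> <1 0 0> <1 0 1> <1 0 2> <1 1 1> <1 1 2>
under PSO → <0 0 0> <0 0 1> <0 0 2> <0 1 0> <0 1 1> <0 1 2> <1 0 0> <1 0 1> <1 0 2> <1 1 0> <1 1 1> <1 1 2>
target <1 1 0> ∈ {PSO}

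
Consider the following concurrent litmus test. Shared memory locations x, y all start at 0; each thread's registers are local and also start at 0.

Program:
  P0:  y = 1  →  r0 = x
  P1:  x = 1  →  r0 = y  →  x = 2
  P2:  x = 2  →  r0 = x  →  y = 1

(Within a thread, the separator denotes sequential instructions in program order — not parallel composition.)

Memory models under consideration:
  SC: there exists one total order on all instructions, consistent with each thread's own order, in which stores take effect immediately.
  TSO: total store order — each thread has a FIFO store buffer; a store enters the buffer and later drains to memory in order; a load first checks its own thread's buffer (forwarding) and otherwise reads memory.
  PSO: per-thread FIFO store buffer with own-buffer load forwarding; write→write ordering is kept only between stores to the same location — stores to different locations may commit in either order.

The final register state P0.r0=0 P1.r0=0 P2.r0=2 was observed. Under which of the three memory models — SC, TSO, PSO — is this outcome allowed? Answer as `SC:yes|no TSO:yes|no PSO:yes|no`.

outcome vector order: (P0.r0,P1.r0,P2.r0)
under SC → (0,1,1); (0,1,2); (1,0,1); (1,0,2); (1,1,1); (1,1,2); (2,0,1); (2,0,2); (2,1,1); (2,1,2)
under TSO → (0,0,1); (0,0,2); (0,1,1); (0,1,2); (1,0,1); (1,0,2); (1,1,1); (1,1,2); (2,0,1); (2,0,2); (2,1,1); (2,1,2)
under PSO → (0,0,1); (0,0,2); (0,1,1); (0,1,2); (1,0,1); (1,0,2); (1,1,1); (1,1,2); (2,0,1); (2,0,2); (2,1,1); (2,1,2)
target (0,0,2) ∈ {TSO,PSO}

SC:no TSO:yes PSO:yes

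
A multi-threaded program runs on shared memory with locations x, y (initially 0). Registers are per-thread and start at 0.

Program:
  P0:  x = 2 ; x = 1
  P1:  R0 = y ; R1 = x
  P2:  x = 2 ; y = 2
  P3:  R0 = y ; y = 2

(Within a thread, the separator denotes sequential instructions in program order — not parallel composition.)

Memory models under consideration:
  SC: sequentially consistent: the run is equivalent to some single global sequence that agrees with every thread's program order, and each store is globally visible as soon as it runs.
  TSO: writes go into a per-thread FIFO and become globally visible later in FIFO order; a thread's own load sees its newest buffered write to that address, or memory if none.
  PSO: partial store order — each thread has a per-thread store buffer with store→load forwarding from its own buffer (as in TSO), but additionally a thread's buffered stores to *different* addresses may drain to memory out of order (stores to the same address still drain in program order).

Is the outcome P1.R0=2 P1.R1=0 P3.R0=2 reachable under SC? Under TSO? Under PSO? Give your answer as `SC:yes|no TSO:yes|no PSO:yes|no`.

outcome vector order: (P1.R0,P1.R1,P3.R0)
SC: 11 outcomes — {(0,0,0); (0,0,2); (0,1,0); (0,1,2); (0,2,0); (0,2,2); (2,0,0); (2,1,0); (2,1,2); (2,2,0); (2,2,2)}
TSO: 11 outcomes — {(0,0,0); (0,0,2); (0,1,0); (0,1,2); (0,2,0); (0,2,2); (2,0,0); (2,1,0); (2,1,2); (2,2,0); (2,2,2)}
PSO: 12 outcomes — {(0,0,0); (0,0,2); (0,1,0); (0,1,2); (0,2,0); (0,2,2); (2,0,0); (2,0,2); (2,1,0); (2,1,2); (2,2,0); (2,2,2)}
target (2,0,2) ∈ {PSO}

SC:no TSO:no PSO:yes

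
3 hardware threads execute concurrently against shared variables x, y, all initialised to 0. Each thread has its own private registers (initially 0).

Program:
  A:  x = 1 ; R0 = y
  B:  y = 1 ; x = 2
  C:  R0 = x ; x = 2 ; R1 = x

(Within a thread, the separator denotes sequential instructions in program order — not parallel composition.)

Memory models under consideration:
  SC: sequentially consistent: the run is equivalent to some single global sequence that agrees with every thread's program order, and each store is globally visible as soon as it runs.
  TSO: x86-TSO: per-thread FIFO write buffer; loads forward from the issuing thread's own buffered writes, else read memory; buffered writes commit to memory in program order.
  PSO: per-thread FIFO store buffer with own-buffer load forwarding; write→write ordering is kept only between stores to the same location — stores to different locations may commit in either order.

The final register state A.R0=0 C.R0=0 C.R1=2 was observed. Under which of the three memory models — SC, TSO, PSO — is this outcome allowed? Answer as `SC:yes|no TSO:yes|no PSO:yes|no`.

SC:yes TSO:yes PSO:yes

outcome vector order: (A.R0,C.R0,C.R1)
under SC → (0,0,1); (0,0,2); (0,1,2); (0,2,2); (1,0,1); (1,0,2); (1,1,2); (1,2,1); (1,2,2)
under TSO → (0,0,1); (0,0,2); (0,1,2); (0,2,1); (0,2,2); (1,0,1); (1,0,2); (1,1,2); (1,2,1); (1,2,2)
under PSO → (0,0,1); (0,0,2); (0,1,2); (0,2,1); (0,2,2); (1,0,1); (1,0,2); (1,1,2); (1,2,1); (1,2,2)
target (0,0,2) ∈ {SC,TSO,PSO}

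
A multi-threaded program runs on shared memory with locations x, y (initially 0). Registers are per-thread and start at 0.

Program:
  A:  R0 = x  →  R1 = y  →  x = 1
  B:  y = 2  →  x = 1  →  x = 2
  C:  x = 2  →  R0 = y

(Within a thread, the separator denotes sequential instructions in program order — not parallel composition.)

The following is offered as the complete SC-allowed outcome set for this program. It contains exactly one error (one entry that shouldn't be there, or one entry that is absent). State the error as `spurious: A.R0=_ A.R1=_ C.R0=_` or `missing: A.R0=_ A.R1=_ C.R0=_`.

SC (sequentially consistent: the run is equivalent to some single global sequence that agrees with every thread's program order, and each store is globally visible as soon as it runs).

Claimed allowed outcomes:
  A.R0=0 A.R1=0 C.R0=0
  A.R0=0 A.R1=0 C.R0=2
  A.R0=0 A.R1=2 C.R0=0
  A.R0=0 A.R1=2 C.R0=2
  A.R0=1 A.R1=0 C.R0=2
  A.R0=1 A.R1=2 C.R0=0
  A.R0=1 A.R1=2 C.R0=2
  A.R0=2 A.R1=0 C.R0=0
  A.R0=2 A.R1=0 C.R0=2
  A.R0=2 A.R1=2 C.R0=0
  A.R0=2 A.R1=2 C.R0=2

spurious: A.R0=1 A.R1=0 C.R0=2

outcome vector order: (A.R0,A.R1,C.R0)
SC (10): 0/0/0 0/0/2 0/2/0 0/2/2 1/2/0 1/2/2 2/0/0 2/0/2 2/2/0 2/2/2
claimed∖SC = {1/0/2}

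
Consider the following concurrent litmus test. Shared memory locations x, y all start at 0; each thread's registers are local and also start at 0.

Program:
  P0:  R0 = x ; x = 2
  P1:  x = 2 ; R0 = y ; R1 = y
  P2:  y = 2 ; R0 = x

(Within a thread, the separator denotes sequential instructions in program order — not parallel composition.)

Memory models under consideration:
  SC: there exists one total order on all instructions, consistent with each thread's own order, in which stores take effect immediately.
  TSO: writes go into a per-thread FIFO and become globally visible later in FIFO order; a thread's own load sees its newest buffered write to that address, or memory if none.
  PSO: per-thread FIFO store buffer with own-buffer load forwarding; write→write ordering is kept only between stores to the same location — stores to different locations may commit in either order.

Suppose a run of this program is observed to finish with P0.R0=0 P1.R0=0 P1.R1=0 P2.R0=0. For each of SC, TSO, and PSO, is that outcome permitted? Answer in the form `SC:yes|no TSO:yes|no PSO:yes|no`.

SC:no TSO:yes PSO:yes

outcome vector order: (P0.R0,P1.R0,P1.R1,P2.R0)
SC: 8 outcomes — {0002; 0022; 0220; 0222; 2002; 2022; 2220; 2222}
TSO: 12 outcomes — {0000; 0002; 0020; 0022; 0220; 0222; 2000; 2002; 2020; 2022; 2220; 2222}
PSO: 12 outcomes — {0000; 0002; 0020; 0022; 0220; 0222; 2000; 2002; 2020; 2022; 2220; 2222}
target 0000 ∈ {TSO,PSO}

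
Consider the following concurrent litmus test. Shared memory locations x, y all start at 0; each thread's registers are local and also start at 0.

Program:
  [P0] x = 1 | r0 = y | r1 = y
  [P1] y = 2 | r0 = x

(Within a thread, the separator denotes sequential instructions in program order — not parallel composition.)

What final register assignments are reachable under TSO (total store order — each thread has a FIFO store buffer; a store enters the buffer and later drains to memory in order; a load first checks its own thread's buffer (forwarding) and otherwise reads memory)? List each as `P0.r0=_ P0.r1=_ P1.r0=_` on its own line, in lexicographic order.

outcome vector order: (P0.r0,P0.r1,P1.r0)
|TSO outcomes| = 6

P0.r0=0 P0.r1=0 P1.r0=0
P0.r0=0 P0.r1=0 P1.r0=1
P0.r0=0 P0.r1=2 P1.r0=0
P0.r0=0 P0.r1=2 P1.r0=1
P0.r0=2 P0.r1=2 P1.r0=0
P0.r0=2 P0.r1=2 P1.r0=1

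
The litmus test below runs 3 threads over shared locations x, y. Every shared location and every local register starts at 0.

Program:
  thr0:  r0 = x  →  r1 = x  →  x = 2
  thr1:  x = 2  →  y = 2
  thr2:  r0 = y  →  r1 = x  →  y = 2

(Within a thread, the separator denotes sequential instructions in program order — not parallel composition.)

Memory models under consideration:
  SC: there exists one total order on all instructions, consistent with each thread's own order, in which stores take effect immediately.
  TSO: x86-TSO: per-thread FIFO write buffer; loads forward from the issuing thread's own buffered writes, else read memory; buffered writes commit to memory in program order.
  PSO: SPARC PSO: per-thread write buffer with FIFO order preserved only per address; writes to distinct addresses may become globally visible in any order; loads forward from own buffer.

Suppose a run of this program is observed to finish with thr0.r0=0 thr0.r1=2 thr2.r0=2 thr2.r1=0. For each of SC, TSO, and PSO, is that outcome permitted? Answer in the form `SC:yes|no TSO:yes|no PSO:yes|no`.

outcome vector order: (thr0.r0,thr0.r1,thr2.r0,thr2.r1)
under SC → <0 0 0 0>; <0 0 0 2>; <0 0 2 2>; <0 2 0 0>; <0 2 0 2>; <0 2 2 2>; <2 2 0 0>; <2 2 0 2>; <2 2 2 2>
under TSO → <0 0 0 0>; <0 0 0 2>; <0 0 2 2>; <0 2 0 0>; <0 2 0 2>; <0 2 2 2>; <2 2 0 0>; <2 2 0 2>; <2 2 2 2>
under PSO → <0 0 0 0>; <0 0 0 2>; <0 0 2 0>; <0 0 2 2>; <0 2 0 0>; <0 2 0 2>; <0 2 2 0>; <0 2 2 2>; <2 2 0 0>; <2 2 0 2>; <2 2 2 0>; <2 2 2 2>
target <0 2 2 0> ∈ {PSO}

SC:no TSO:no PSO:yes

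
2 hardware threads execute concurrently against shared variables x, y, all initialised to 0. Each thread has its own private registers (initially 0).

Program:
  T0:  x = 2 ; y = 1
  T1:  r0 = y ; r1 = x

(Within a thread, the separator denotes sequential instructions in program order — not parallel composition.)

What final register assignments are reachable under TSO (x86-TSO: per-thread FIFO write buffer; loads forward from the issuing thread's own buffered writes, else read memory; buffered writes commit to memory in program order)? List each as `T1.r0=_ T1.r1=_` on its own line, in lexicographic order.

T1.r0=0 T1.r1=0
T1.r0=0 T1.r1=2
T1.r0=1 T1.r1=2

outcome vector order: (T1.r0,T1.r1)
|TSO outcomes| = 3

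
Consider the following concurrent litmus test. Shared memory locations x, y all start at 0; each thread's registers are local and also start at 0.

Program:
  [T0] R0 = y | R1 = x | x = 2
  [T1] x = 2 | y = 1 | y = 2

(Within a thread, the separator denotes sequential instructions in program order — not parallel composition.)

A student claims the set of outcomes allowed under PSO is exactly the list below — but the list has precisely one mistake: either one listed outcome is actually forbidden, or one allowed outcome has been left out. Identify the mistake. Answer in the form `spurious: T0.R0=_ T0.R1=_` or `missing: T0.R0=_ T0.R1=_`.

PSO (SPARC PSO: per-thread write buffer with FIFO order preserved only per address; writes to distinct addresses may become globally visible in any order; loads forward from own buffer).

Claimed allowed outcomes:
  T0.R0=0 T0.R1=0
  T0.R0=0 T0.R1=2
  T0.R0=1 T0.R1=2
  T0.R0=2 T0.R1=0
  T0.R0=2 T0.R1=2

missing: T0.R0=1 T0.R1=0

outcome vector order: (T0.R0,T0.R1)
under PSO → 00, 02, 10, 12, 20, 22
PSO∖claimed = {10}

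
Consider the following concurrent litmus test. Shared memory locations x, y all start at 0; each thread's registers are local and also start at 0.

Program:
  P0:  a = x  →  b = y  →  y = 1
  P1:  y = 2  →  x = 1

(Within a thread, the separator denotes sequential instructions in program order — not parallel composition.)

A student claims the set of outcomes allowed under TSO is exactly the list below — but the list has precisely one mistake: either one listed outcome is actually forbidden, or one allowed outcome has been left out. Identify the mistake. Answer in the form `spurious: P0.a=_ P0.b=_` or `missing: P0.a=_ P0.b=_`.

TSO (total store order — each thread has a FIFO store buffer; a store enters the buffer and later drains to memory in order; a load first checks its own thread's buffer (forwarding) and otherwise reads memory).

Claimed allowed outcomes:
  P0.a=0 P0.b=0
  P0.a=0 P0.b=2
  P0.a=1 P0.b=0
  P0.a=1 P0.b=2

outcome vector order: (P0.a,P0.b)
under TSO → <0 0> <0 2> <1 2>
claimed∖TSO = {<1 0>}

spurious: P0.a=1 P0.b=0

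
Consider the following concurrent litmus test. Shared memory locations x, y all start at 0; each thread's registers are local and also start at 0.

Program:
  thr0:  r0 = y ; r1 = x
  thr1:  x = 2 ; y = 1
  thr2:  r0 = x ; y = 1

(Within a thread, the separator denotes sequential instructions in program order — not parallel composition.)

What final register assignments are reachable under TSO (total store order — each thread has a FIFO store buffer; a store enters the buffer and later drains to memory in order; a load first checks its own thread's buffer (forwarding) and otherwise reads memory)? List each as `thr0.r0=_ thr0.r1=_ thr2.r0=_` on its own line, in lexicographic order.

outcome vector order: (thr0.r0,thr0.r1,thr2.r0)
|TSO outcomes| = 7

thr0.r0=0 thr0.r1=0 thr2.r0=0
thr0.r0=0 thr0.r1=0 thr2.r0=2
thr0.r0=0 thr0.r1=2 thr2.r0=0
thr0.r0=0 thr0.r1=2 thr2.r0=2
thr0.r0=1 thr0.r1=0 thr2.r0=0
thr0.r0=1 thr0.r1=2 thr2.r0=0
thr0.r0=1 thr0.r1=2 thr2.r0=2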